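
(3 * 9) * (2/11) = 54/11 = 4.91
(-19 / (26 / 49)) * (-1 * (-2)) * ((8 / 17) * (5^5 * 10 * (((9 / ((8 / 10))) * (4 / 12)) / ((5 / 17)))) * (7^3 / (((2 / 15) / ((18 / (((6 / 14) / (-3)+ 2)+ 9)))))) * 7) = -5211483046875 / 13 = -400883311298.08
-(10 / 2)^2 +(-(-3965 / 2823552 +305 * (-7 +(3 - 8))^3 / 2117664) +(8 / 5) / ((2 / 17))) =-157409039 / 14117760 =-11.15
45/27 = 5/3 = 1.67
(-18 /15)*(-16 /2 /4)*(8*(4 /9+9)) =544 /3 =181.33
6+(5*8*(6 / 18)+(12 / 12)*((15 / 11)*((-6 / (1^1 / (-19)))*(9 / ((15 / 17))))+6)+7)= 53393 / 33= 1617.97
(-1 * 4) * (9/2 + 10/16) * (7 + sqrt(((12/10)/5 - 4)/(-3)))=-287/2 - 41 * sqrt(282)/30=-166.45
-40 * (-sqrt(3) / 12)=10 * sqrt(3) / 3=5.77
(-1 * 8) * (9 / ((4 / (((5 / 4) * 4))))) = -90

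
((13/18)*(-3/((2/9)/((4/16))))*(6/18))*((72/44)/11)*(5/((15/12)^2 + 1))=-1170/4961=-0.24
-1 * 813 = -813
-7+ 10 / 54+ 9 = 59 / 27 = 2.19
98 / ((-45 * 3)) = -98 / 135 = -0.73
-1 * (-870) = 870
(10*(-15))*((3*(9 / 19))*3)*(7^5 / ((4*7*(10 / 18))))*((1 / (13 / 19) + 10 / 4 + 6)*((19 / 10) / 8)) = -1360005633 / 832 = -1634622.16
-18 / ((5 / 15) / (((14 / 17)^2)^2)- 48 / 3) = 1.18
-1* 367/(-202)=367/202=1.82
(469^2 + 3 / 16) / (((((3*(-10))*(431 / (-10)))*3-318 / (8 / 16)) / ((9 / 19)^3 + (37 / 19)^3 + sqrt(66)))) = 3931146343 / 7736952 + 3519379*sqrt(66) / 51888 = 1059.12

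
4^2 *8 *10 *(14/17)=17920/17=1054.12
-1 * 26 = -26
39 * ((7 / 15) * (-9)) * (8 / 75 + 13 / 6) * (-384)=17873856 / 125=142990.85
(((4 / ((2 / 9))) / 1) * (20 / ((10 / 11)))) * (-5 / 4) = -495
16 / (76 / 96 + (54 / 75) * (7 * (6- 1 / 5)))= 0.53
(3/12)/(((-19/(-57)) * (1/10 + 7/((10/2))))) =1/2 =0.50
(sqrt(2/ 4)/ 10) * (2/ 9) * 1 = sqrt(2)/ 90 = 0.02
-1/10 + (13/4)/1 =63/20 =3.15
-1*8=-8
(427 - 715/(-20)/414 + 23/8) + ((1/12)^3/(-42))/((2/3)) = 478474729/1112832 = 429.96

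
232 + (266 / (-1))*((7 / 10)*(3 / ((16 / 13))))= -17749 / 80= -221.86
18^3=5832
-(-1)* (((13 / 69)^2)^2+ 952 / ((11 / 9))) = 194212206899 / 249338331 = 778.91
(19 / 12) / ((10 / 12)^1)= 19 / 10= 1.90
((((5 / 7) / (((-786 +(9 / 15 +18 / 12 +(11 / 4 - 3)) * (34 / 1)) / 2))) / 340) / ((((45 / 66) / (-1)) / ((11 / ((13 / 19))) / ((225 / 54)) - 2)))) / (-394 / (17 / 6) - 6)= -6644 / 60850491975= -0.00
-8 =-8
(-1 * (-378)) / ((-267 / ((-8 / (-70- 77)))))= -48 / 623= -0.08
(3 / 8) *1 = 3 / 8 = 0.38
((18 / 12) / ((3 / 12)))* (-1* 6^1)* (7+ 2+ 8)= -612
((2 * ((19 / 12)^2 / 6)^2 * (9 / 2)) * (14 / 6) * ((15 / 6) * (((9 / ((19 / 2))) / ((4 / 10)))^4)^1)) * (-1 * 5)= -2953125 / 2048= -1441.96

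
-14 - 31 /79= -14.39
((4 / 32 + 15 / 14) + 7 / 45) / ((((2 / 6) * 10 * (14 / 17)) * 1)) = 57919 / 117600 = 0.49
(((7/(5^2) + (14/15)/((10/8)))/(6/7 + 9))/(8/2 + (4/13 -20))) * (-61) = 427427/1055700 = 0.40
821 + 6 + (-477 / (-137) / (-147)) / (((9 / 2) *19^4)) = 2170490129807 / 2624534619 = 827.00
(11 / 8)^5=161051 / 32768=4.91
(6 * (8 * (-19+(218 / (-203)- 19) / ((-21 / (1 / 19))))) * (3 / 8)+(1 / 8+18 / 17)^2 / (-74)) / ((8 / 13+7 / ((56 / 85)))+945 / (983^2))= -158345716276013976827 / 5218270155961074352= -30.34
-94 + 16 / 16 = -93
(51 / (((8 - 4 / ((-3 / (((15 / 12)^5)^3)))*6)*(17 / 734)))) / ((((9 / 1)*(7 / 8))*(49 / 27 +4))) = 788126498816 / 3857651180439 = 0.20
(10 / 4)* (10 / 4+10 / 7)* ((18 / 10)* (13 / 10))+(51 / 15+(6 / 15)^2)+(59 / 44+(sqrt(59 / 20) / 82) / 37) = sqrt(295) / 30340+429399 / 15400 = 27.88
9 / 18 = 0.50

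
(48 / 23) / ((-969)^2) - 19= -136775303 / 7198701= -19.00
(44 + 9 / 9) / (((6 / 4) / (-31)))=-930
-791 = -791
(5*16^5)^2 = 27487790694400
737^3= 400315553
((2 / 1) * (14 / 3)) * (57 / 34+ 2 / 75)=15.90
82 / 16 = 5.12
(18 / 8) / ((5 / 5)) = 9 / 4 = 2.25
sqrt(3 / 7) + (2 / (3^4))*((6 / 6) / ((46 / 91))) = 91 / 1863 + sqrt(21) / 7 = 0.70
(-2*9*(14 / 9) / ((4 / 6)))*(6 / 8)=-63 / 2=-31.50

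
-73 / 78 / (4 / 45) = -1095 / 104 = -10.53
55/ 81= 0.68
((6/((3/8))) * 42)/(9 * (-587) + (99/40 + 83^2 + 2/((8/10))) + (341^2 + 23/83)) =318720/55914611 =0.01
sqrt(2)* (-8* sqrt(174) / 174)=-8* sqrt(87) / 87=-0.86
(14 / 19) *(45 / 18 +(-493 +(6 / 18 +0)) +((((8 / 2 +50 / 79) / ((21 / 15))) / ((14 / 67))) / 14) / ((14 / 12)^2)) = -3898300633 / 10811703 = -360.56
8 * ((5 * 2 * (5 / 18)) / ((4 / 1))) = 50 / 9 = 5.56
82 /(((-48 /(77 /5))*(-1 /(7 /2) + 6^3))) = -22099 /181200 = -0.12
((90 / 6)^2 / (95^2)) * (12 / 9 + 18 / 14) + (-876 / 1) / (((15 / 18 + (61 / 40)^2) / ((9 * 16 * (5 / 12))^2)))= -38251904058105 / 38316901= -998303.70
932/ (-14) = -466/ 7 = -66.57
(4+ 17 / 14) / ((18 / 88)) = 1606 / 63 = 25.49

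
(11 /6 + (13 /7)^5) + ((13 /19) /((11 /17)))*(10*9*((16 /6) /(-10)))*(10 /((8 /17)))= -10861661105 /21075978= -515.36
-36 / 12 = -3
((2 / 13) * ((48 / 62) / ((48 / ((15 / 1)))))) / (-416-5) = -15 / 169663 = -0.00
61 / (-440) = -61 / 440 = -0.14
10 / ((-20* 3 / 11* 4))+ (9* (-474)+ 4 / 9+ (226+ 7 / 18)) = -32317 / 8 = -4039.62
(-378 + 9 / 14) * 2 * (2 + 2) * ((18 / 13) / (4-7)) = 126792 / 91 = 1393.32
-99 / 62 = -1.60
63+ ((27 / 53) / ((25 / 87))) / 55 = 4593474 / 72875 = 63.03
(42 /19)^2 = 1764 /361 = 4.89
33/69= 11/23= 0.48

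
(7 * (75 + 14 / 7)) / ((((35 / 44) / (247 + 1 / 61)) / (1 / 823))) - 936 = -183899656 / 251015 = -732.62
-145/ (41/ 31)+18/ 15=-22229/ 205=-108.43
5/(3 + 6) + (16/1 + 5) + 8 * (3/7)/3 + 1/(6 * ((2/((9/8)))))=45949/2016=22.79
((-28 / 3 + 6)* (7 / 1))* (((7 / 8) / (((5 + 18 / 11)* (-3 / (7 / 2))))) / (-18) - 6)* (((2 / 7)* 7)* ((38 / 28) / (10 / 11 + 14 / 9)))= 394898185 / 2564928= 153.96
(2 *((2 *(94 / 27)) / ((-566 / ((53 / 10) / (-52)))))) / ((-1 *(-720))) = 2491 / 715197600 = 0.00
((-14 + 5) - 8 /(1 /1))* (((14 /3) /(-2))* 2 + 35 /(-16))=5593 /48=116.52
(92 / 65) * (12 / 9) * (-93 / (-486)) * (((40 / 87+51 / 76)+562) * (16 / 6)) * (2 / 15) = 6534890272 / 90377775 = 72.31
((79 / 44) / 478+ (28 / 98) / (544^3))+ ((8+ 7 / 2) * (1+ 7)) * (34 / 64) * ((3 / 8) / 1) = 27155785105733 / 1481341976576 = 18.33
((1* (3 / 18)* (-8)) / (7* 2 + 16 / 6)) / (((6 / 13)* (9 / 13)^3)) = -0.52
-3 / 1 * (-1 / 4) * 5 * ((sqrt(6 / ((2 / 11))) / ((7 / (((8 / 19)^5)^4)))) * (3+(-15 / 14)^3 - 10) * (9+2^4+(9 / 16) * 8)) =-360034957962574005534720 * sqrt(33) / 90253526271567845622246798001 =-0.00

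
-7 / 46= -0.15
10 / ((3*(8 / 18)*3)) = 5 / 2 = 2.50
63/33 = 21/11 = 1.91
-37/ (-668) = 37/ 668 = 0.06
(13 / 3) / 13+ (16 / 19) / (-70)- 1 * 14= -27289 / 1995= -13.68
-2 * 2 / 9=-0.44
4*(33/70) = 66/35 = 1.89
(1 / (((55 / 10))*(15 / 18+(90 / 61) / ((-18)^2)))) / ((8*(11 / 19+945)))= 0.00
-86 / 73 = -1.18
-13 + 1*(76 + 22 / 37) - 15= 48.59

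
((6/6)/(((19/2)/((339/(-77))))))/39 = -226/19019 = -0.01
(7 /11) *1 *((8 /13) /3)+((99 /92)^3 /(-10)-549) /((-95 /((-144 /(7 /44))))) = -5231.83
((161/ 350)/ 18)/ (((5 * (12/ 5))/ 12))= 23/ 900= 0.03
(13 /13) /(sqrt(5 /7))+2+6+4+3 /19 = sqrt(35) /5+231 /19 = 13.34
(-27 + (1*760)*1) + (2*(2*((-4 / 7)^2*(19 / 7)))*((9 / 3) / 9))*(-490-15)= 140177 / 1029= 136.23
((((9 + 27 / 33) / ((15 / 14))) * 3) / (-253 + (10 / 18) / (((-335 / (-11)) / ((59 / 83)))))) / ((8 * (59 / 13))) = -122970393 / 41087372260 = -0.00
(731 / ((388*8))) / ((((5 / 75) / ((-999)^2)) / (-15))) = -52882156.73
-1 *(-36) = 36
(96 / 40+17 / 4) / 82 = 133 / 1640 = 0.08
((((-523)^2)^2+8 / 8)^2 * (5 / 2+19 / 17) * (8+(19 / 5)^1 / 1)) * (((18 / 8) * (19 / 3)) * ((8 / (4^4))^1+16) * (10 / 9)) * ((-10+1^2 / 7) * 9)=-20490471608077557048380260010373 / 3808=-5380901157583392082032631000.00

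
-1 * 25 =-25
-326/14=-163/7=-23.29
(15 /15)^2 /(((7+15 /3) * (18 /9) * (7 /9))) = 0.05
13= 13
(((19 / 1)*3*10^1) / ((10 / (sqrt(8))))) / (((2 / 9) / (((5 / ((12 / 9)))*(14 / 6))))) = 17955*sqrt(2) / 4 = 6348.05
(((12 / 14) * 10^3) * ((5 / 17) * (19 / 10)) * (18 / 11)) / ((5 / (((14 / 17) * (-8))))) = -1032.78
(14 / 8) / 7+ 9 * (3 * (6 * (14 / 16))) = 142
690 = 690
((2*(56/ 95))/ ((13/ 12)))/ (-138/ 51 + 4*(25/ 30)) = 2142/ 1235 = 1.73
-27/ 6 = -9/ 2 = -4.50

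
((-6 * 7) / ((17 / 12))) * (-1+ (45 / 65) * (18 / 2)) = -2016 / 13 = -155.08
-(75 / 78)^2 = -0.92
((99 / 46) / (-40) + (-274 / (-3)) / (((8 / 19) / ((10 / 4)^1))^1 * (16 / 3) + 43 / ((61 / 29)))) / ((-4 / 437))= -54812665109 / 118723520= -461.68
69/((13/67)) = 4623/13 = 355.62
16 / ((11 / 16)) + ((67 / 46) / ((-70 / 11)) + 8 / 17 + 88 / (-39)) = 499211939 / 23483460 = 21.26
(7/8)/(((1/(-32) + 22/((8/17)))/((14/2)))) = 196/1495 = 0.13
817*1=817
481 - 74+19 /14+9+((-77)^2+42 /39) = 1155233 /182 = 6347.43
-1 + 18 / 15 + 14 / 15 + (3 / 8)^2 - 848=-812857 / 960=-846.73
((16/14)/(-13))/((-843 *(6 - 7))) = -8/76713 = -0.00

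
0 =0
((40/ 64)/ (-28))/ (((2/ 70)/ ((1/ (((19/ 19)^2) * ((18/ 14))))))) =-0.61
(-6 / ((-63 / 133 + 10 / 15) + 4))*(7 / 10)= -1197 / 1195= -1.00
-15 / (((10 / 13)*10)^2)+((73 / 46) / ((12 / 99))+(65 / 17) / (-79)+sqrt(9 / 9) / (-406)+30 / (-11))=1387884104291 / 137950274000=10.06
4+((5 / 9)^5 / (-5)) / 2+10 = 1652747 / 118098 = 13.99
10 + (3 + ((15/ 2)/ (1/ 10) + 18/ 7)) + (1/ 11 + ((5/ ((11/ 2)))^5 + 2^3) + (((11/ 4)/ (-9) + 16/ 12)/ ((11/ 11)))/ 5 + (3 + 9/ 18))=20898928979/ 202924260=102.99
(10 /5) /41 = 2 /41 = 0.05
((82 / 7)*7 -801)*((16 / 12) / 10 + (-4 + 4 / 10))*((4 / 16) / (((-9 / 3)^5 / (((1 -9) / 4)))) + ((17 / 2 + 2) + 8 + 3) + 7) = 258949288 / 3645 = 71042.33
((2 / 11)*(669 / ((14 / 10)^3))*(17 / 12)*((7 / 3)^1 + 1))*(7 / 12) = 2369375 / 19404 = 122.11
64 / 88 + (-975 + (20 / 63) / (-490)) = -974.27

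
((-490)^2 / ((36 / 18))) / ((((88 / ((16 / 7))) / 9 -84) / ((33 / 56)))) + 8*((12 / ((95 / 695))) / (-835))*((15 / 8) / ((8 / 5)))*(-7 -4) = -114031170 / 130093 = -876.54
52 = 52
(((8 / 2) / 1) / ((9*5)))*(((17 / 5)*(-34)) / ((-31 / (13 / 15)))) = 30056 / 104625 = 0.29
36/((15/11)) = 132/5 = 26.40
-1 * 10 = -10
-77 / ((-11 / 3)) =21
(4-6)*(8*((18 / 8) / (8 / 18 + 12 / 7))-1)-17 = -1077 / 34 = -31.68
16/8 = 2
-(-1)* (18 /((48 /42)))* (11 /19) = 693 /76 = 9.12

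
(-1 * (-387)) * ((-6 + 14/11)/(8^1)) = -5031/22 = -228.68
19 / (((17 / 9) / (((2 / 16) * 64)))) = 80.47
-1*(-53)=53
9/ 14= 0.64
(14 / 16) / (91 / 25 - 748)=-175 / 148872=-0.00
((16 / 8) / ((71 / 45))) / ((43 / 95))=8550 / 3053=2.80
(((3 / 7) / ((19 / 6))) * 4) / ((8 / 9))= 81 / 133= 0.61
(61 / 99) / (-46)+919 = 918.99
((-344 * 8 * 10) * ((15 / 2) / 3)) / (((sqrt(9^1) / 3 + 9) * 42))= -3440 / 21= -163.81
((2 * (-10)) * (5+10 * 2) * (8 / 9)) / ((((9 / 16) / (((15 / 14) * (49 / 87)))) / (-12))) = 4480000 / 783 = 5721.58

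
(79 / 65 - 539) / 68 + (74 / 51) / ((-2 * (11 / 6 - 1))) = -9701 / 1105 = -8.78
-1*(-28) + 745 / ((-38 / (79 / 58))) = 2857 / 2204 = 1.30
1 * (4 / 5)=4 / 5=0.80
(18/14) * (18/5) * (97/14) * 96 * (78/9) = 6537024/245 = 26681.73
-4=-4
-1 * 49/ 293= -49/ 293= -0.17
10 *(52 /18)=260 /9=28.89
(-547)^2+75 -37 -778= 298469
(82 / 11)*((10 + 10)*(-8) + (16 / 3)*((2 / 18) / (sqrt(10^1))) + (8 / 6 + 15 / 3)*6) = -10004 / 11 + 656*sqrt(10) / 1485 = -908.06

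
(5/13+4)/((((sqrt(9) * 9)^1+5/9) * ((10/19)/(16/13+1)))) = 282663/419120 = 0.67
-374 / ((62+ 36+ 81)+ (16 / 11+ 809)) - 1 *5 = -29267 / 5442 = -5.38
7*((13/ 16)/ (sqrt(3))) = 91*sqrt(3)/ 48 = 3.28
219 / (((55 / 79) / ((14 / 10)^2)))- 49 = 780374 / 1375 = 567.54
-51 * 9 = -459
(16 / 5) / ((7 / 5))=16 / 7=2.29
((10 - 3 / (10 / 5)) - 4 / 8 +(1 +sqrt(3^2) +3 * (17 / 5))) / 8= 111 / 40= 2.78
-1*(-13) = 13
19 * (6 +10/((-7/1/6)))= -342/7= -48.86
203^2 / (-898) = -41209 / 898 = -45.89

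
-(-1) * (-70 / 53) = -1.32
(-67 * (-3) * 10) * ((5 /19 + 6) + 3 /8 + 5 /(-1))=250245 /76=3292.70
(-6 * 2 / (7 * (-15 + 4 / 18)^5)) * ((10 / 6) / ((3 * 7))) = 393660 / 2039173998757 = 0.00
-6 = -6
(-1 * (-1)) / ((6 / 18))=3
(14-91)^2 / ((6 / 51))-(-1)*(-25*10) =100293 / 2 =50146.50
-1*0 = 0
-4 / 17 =-0.24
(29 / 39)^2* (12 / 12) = 841 / 1521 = 0.55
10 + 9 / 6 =23 / 2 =11.50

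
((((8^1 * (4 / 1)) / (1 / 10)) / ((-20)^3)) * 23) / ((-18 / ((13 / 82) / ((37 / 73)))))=21827 / 1365300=0.02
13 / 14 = 0.93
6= 6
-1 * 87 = -87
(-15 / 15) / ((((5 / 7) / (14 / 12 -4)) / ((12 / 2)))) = 119 / 5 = 23.80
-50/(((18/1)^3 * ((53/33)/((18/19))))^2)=-3025/5913933768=-0.00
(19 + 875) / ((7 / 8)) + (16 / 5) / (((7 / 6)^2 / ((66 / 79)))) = 19813296 / 19355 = 1023.68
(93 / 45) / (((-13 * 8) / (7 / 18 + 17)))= -9703 / 28080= -0.35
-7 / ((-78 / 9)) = 21 / 26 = 0.81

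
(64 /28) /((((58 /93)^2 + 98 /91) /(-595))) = -76457160 /82409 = -927.78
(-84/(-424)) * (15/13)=315/1378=0.23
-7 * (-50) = 350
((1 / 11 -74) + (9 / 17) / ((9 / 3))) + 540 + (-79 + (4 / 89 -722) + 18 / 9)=-5536921 / 16643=-332.69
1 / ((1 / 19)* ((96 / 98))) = 931 / 48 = 19.40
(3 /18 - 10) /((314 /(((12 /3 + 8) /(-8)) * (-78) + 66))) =-3599 /628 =-5.73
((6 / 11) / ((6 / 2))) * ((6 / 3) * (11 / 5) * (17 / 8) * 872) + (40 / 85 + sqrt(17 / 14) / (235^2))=sqrt(238) / 773150 + 126044 / 85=1482.87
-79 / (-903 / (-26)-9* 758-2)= 2054 / 176521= 0.01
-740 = -740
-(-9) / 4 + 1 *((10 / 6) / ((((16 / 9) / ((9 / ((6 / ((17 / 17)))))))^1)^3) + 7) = 335909 / 32768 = 10.25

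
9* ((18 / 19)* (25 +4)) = 4698 / 19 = 247.26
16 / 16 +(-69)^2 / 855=624 / 95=6.57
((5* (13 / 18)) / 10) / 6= 13 / 216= 0.06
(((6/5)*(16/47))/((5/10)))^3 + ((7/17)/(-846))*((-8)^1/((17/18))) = 2060972632/3750605875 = 0.55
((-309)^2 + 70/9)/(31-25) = 859399/54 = 15914.80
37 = 37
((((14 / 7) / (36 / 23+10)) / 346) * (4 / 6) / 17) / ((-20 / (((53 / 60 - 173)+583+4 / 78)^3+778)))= -9350819460834487 / 137498102560000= -68.01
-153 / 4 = -38.25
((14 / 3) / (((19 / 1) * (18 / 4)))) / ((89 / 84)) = 784 / 15219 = 0.05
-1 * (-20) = 20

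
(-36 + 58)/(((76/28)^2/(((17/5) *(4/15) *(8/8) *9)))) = 219912/9025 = 24.37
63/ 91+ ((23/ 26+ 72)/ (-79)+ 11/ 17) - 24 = -823479/ 34918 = -23.58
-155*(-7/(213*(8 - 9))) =-1085/213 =-5.09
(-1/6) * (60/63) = -10/63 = -0.16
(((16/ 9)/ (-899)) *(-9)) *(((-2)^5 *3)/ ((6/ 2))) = -512/ 899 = -0.57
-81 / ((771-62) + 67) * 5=-0.52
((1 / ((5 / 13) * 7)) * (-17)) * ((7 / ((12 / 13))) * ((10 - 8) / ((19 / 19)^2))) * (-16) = 22984 / 15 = 1532.27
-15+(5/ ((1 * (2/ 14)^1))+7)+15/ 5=30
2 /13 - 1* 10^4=-129998 /13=-9999.85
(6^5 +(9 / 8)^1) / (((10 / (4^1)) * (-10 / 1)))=-62217 / 200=-311.08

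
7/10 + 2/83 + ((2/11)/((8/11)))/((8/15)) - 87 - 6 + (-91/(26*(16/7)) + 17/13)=-7944091/86320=-92.03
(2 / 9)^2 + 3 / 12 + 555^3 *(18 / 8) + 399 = 31156376062 / 81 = 384646618.05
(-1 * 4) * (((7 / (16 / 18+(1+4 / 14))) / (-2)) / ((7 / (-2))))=-252 / 137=-1.84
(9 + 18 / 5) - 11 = 8 / 5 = 1.60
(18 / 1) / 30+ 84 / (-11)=-387 / 55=-7.04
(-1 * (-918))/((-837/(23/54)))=-391/837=-0.47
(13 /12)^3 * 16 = 2197 /108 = 20.34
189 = 189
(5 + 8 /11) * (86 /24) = 903 /44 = 20.52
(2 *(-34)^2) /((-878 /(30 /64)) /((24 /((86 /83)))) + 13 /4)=-34541280 /1159573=-29.79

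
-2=-2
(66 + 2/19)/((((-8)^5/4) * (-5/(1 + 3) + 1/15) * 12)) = 0.00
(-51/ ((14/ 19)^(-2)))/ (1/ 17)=-169932/ 361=-470.73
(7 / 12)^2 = 49 / 144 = 0.34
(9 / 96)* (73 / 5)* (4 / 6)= 0.91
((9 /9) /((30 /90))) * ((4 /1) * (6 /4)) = 18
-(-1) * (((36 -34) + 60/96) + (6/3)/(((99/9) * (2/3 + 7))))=5361/2024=2.65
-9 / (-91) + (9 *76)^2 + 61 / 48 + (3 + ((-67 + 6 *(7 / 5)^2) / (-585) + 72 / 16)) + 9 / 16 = 47897733292 / 102375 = 467865.53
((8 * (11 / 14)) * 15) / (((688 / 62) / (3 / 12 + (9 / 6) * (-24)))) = -731445 / 2408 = -303.76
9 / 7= 1.29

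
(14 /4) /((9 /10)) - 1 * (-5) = 80 /9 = 8.89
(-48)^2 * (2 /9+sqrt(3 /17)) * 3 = 1536+6912 * sqrt(51) /17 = 4439.62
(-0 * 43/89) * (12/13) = 0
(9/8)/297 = 1/264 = 0.00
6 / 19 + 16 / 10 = 182 / 95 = 1.92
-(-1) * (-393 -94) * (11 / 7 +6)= -25811 / 7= -3687.29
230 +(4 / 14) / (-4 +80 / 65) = 28967 / 126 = 229.90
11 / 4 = 2.75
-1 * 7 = -7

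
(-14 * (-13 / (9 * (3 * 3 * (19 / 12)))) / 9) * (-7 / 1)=-5096 / 4617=-1.10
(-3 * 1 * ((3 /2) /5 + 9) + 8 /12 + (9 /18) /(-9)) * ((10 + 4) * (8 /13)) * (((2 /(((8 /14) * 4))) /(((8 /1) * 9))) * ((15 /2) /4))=-15043 /2808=-5.36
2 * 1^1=2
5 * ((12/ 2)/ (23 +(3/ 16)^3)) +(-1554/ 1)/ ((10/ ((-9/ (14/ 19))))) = 357980667/ 188470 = 1899.40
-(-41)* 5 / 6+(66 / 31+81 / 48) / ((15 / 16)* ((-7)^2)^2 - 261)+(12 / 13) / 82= 35962374841 / 1052151594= 34.18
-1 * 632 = -632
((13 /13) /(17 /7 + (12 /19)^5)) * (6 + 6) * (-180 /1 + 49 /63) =-111830535236 /131506521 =-850.38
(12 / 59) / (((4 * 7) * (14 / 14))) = 3 / 413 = 0.01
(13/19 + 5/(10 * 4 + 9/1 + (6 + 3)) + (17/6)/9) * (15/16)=80725/79344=1.02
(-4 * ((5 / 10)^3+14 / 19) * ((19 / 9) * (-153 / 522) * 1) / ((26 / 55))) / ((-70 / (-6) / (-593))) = -14526721 / 63336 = -229.36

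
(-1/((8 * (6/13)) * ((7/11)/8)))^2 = 20449/1764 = 11.59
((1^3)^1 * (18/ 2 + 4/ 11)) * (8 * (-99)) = -7416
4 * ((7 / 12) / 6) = 7 / 18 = 0.39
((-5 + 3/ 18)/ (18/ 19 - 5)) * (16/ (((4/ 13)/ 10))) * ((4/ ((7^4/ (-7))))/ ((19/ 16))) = -482560/ 79233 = -6.09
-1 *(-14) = 14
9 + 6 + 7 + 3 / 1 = 25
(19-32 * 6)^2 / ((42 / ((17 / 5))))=2422.82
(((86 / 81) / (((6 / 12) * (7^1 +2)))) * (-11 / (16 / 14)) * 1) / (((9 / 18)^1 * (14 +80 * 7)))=-473 / 59778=-0.01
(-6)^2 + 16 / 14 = 37.14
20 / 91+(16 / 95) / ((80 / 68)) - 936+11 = -924.64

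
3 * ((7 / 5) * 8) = 168 / 5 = 33.60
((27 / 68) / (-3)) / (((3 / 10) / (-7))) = 105 / 34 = 3.09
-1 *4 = -4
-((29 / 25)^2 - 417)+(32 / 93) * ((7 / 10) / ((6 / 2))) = 72493736 / 174375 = 415.73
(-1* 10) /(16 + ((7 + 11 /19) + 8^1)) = -0.32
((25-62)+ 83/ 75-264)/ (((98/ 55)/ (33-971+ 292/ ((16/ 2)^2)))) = 184754911/ 1176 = 157104.52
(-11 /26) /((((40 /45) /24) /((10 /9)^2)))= -14.10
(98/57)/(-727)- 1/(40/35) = -0.88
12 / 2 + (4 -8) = 2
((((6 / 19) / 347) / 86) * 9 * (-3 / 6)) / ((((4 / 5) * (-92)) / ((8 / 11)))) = 135 / 286900988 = 0.00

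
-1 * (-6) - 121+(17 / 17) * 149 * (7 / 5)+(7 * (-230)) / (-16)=7769 / 40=194.22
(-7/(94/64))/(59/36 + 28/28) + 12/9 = -6332/13395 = -0.47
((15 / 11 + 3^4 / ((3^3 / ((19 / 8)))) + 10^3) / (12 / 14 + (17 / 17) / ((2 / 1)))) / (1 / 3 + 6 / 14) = 13045809 / 13376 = 975.31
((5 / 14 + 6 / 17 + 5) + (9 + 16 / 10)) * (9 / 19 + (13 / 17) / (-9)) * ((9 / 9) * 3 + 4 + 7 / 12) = 28511821 / 593028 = 48.08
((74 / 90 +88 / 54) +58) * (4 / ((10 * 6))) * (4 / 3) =5.37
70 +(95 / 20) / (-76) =1119 / 16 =69.94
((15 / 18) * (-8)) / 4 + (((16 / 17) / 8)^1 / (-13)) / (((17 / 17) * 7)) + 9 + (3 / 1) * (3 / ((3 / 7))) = 131489 / 4641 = 28.33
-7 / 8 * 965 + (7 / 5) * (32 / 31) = -1045233 / 1240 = -842.93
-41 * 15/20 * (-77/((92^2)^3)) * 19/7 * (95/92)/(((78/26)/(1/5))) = 0.00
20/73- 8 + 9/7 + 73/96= -5.68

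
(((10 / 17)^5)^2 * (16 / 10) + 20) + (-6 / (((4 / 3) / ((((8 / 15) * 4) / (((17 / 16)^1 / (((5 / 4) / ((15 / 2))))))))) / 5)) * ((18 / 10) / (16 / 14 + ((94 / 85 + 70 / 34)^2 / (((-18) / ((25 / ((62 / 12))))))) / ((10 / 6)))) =1615985751502651948 / 33189307583091887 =48.69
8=8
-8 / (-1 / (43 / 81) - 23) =172 / 535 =0.32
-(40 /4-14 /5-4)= -3.20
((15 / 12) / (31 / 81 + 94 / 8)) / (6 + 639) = 27 / 169033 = 0.00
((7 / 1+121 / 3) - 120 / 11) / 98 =601 / 1617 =0.37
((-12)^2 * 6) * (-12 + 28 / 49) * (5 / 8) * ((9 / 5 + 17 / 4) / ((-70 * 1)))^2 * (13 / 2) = -5138991 / 17150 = -299.65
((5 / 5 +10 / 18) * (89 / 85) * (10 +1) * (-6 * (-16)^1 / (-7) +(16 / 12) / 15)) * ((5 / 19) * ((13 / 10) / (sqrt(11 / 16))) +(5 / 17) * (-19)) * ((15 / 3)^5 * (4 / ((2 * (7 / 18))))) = 399177460000 / 18207 - 9931688000 * sqrt(11) / 20349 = 20305657.84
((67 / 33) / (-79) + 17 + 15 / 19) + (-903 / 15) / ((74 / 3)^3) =1782366250469 / 100359801960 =17.76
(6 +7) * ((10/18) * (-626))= -40690/9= -4521.11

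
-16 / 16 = -1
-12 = -12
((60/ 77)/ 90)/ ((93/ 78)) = 52/ 7161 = 0.01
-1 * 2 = -2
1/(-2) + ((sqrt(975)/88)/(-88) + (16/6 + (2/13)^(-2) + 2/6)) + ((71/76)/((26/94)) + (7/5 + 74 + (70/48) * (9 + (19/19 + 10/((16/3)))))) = 33397223/237120 - 5 * sqrt(39)/7744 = 140.84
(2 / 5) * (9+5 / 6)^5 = 714924299 / 19440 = 36775.94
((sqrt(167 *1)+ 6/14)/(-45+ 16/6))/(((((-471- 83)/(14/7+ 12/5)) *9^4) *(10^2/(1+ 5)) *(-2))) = -11 *sqrt(167)/12822745500- 11/29919739500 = -0.00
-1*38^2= -1444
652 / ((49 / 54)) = 35208 / 49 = 718.53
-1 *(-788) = 788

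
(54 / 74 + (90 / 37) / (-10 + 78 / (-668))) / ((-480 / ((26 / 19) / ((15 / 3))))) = -265083 / 950174800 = -0.00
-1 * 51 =-51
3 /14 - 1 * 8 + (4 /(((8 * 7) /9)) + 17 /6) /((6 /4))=-689 /126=-5.47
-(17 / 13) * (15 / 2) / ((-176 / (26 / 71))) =255 / 12496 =0.02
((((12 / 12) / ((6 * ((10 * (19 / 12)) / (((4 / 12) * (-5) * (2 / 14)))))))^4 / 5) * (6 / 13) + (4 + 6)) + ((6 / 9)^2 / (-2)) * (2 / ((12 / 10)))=1762674061634 / 183046921785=9.63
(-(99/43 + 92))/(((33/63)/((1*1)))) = -180.03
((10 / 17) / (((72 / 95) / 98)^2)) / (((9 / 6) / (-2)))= -108345125 / 8262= -13113.67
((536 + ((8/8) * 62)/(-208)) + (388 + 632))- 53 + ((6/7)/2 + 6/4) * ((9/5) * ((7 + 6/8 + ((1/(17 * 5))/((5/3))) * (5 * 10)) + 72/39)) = 365863/238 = 1537.24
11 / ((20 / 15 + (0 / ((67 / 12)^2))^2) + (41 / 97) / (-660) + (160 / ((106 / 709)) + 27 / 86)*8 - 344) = 1604917380 / 1199508502561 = 0.00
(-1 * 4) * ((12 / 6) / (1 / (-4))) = 32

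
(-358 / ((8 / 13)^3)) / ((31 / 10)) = -1966315 / 3968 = -495.54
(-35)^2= 1225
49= 49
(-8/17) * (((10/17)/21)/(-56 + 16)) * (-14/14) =-2/6069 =-0.00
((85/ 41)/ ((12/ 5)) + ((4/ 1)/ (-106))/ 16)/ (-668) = -44927/ 34837536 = -0.00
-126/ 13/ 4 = -63/ 26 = -2.42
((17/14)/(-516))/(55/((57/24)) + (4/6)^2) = -969/9718688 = -0.00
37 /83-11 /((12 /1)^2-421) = 11162 /22991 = 0.49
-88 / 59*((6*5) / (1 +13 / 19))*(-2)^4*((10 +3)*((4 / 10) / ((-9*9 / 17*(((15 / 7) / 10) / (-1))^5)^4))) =-303784786141703212201115817869312 / 2951861160840982713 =-102912965613584.34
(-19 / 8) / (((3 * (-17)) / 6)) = 19 / 68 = 0.28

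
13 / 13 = 1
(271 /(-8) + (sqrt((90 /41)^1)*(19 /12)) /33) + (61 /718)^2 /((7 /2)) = -244472373 /7217336 + 19*sqrt(410) /5412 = -33.80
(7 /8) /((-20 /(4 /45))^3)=-7 /91125000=-0.00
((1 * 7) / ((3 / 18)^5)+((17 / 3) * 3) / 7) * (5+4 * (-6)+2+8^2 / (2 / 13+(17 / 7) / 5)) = 9210904093 / 2037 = 4521798.77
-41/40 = -1.02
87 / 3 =29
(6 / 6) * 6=6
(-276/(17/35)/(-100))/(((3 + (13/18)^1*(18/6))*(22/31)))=1449/935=1.55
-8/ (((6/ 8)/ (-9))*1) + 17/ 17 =97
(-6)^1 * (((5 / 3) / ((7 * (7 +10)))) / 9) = -10 / 1071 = -0.01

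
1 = 1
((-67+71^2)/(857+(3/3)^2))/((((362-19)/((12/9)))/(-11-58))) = -76268/49049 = -1.55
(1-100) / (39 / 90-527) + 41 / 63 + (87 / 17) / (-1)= -72391978 / 16918587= -4.28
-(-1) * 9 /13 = 9 /13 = 0.69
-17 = -17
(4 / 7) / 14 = 2 / 49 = 0.04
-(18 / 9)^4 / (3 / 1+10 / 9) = -144 / 37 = -3.89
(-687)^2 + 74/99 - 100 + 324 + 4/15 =233736037/495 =472194.01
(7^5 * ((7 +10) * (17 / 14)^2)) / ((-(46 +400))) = -1685159 / 1784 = -944.60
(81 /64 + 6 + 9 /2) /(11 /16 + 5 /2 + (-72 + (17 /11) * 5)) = -8283 /43004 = -0.19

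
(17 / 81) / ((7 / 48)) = 272 / 189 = 1.44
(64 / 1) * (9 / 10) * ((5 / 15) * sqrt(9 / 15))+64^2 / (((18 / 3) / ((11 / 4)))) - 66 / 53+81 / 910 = 96 * sqrt(15) / 25+271464059 / 144690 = 1891.05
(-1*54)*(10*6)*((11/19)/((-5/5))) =35640/19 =1875.79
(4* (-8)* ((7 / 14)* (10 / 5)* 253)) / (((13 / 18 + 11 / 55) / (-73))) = 53190720 / 83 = 640852.05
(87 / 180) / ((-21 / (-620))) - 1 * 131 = -7354 / 63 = -116.73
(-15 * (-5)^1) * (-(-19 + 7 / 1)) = 900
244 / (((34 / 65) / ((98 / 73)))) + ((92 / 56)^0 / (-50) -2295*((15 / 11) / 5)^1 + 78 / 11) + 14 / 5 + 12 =15140739 / 682550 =22.18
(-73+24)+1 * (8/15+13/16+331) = 68003/240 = 283.35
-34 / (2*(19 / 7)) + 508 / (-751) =-99021 / 14269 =-6.94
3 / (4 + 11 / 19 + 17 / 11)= 627 / 1280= 0.49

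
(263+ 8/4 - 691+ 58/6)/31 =-1249/93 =-13.43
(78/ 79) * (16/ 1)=1248/ 79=15.80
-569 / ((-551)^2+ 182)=-569 / 303783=-0.00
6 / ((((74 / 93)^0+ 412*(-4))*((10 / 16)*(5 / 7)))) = -112 / 13725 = -0.01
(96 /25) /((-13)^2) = 96 /4225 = 0.02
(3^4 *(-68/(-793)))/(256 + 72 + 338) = 0.01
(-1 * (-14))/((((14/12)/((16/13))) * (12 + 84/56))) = 128/117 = 1.09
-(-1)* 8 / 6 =4 / 3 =1.33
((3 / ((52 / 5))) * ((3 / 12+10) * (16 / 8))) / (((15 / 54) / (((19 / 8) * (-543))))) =-11420919 / 416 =-27454.13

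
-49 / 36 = -1.36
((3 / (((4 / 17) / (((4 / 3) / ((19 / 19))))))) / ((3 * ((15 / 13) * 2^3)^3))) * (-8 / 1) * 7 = -261443 / 648000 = -0.40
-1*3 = -3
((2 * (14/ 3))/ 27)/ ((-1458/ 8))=-112/ 59049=-0.00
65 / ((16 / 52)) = 211.25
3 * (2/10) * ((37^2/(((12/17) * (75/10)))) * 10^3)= 465460/3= 155153.33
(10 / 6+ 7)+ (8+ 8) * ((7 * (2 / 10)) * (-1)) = -206 / 15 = -13.73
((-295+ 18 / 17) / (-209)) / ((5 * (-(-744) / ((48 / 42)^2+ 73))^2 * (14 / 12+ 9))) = 316959973 / 1148512011360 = 0.00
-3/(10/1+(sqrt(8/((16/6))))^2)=-3/13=-0.23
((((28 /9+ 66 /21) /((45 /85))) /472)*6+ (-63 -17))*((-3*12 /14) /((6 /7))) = 1780811 /7434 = 239.55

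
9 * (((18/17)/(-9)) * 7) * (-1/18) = 7/17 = 0.41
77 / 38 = 2.03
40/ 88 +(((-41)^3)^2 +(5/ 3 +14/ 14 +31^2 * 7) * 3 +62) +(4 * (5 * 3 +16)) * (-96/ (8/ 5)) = 52251287577/ 11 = 4750117052.45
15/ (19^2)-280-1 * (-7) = -98538/ 361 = -272.96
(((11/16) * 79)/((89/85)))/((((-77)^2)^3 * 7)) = 6715/188868571338832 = 0.00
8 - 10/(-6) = 29/3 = 9.67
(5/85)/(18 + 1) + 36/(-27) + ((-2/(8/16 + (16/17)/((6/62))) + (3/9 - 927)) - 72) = -336953849/336889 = -1000.19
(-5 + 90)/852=85/852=0.10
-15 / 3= -5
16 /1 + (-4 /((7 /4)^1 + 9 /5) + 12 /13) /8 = 29489 /1846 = 15.97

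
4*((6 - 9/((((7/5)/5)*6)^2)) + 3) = 1139/49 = 23.24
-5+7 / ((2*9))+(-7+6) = -101 / 18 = -5.61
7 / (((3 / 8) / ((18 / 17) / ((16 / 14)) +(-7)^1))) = -5782 / 51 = -113.37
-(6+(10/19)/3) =-352/57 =-6.18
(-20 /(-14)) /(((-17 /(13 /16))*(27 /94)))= -3055 /12852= -0.24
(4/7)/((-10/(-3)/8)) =48/35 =1.37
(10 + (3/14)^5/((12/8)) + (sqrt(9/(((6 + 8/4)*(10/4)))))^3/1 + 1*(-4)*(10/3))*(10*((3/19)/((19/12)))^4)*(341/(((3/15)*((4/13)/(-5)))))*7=26068584537567000/40777534861441 -439763884560*sqrt(5)/16983563041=581.39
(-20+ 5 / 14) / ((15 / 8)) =-220 / 21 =-10.48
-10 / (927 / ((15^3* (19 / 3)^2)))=-451250 / 309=-1460.36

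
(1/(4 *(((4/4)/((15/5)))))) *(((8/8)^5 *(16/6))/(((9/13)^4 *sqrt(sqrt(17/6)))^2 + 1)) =2661666436732719364/1320332770629532583 - 23409688505343894 *sqrt(102)/1320332770629532583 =1.84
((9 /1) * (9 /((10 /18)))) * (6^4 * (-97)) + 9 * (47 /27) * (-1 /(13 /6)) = -1191373094 /65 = -18328816.83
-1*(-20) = 20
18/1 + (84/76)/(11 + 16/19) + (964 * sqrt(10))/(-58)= 1357/75 - 482 * sqrt(10)/29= -34.47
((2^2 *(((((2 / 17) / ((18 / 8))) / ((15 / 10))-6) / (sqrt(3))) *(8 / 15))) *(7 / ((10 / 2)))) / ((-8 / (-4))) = -306656 *sqrt(3) / 103275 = -5.14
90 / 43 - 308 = -13154 / 43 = -305.91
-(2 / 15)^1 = -2 / 15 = -0.13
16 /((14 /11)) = 88 /7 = 12.57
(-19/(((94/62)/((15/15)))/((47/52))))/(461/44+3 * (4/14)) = -45353/45383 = -1.00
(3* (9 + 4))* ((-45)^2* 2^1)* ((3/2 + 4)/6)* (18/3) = 868725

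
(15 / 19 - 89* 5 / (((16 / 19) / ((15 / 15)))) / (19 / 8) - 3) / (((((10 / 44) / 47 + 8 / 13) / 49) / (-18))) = 2410405998 / 7543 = 319555.35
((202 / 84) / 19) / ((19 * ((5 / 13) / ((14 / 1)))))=1313 / 5415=0.24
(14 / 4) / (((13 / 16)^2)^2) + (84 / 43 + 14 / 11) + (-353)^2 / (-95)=-1668939469247 / 1283388535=-1300.42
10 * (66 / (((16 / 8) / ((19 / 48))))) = 1045 / 8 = 130.62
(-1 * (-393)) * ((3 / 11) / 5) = 1179 / 55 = 21.44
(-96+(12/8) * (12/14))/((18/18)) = -663/7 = -94.71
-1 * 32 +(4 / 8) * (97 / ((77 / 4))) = -2270 / 77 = -29.48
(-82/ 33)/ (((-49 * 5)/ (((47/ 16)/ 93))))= 1927/ 6015240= 0.00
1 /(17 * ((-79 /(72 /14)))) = -36 /9401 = -0.00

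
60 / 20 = 3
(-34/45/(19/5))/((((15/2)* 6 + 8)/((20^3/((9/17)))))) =-4624000/81567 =-56.69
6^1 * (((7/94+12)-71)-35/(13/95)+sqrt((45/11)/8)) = -1153671/611+9 * sqrt(110)/22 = -1883.88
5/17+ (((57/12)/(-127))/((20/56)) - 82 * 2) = -163.81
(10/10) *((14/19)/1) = 14/19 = 0.74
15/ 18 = 5/ 6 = 0.83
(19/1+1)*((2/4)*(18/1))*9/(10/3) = 486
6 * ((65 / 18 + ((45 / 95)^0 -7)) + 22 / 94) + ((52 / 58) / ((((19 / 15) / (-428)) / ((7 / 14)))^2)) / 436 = 7363444067 / 160898061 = 45.76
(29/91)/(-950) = -29/86450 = -0.00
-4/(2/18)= -36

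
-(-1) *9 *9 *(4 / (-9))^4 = 3.16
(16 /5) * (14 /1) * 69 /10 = 7728 /25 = 309.12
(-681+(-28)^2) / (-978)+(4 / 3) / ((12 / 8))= 2299 / 2934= 0.78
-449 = -449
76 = 76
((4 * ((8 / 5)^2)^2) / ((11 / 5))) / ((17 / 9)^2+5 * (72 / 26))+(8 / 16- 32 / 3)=-1434501763 / 151280250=-9.48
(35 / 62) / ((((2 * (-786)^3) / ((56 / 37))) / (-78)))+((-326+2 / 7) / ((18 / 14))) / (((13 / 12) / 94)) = -13263289439925955 / 603383128218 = -21981.54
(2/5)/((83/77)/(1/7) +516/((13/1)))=0.01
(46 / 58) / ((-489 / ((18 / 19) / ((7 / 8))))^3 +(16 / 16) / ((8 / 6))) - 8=-2363772729423256 / 295471590859955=-8.00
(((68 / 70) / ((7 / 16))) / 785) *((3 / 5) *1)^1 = 0.00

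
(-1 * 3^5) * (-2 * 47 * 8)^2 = -137417472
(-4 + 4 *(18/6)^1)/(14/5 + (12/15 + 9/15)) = 40/21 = 1.90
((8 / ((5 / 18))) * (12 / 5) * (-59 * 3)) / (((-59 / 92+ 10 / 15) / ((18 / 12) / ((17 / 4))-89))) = 127215297792 / 2975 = 42761444.64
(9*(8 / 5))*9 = 648 / 5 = 129.60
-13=-13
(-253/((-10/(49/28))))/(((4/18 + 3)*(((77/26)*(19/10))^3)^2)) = 1598639140800000/3692948314944312193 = 0.00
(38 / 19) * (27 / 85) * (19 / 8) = 513 / 340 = 1.51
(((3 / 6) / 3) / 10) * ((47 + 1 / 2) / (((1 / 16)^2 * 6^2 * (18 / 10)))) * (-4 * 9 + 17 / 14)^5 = -159298595.36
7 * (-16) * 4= -448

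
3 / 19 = 0.16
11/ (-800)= -11/ 800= -0.01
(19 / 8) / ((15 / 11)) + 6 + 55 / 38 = 20951 / 2280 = 9.19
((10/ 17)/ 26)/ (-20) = -1/ 884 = -0.00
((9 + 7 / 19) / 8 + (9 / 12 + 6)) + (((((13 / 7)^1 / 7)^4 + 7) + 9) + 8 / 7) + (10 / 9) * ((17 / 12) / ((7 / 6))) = 52084862381 / 1971561942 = 26.42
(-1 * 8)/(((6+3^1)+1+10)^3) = -1/1000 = -0.00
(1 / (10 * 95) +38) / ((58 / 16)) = 144404 / 13775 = 10.48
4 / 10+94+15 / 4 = 98.15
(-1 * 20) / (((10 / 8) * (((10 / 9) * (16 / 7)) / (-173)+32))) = -10899 / 21788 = -0.50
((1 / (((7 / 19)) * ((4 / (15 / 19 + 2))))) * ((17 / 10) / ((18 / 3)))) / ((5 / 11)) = 9911 / 8400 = 1.18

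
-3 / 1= -3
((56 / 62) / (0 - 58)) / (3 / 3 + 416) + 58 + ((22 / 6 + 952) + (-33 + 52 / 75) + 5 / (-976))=8976595211497 / 9147145200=981.35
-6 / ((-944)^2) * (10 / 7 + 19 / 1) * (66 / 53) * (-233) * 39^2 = 5017141701 / 82652864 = 60.70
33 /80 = 0.41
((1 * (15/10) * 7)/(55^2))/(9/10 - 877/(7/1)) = -147/5267735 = -0.00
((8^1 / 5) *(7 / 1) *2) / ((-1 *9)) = -112 / 45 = -2.49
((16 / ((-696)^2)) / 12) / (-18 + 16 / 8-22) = -1 / 13805856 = -0.00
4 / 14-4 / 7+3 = 19 / 7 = 2.71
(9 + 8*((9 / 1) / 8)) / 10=1.80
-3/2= -1.50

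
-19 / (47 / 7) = -133 / 47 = -2.83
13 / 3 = 4.33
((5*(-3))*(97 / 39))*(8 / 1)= -3880 / 13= -298.46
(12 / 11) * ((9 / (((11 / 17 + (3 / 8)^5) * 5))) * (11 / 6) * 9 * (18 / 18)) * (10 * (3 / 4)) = 135364608 / 364579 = 371.29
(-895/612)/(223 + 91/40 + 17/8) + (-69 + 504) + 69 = 350700901/695844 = 503.99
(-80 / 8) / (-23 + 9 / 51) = 85 / 194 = 0.44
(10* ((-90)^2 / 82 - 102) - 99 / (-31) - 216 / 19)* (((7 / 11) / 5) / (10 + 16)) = -1364853 / 6906614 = -0.20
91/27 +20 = 631/27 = 23.37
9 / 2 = 4.50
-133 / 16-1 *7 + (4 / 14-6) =-2355 / 112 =-21.03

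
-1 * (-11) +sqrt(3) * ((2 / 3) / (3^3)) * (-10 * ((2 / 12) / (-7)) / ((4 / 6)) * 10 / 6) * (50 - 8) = 50 * sqrt(3) / 81 +11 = 12.07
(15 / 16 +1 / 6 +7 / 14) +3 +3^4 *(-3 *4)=-46435 / 48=-967.40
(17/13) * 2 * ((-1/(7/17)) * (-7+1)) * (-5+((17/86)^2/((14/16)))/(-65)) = -14590059804/76557845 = -190.58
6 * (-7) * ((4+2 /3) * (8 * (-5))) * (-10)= -78400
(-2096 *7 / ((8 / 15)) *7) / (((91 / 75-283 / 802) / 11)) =-127413940500 / 51757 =-2461772.14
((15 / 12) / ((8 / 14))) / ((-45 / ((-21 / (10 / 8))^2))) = -343 / 25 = -13.72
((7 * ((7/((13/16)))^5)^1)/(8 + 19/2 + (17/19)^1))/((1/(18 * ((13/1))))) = 28126973263872/6654713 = 4226624.54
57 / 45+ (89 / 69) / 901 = 1.27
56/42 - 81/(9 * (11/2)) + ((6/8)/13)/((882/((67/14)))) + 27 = 62854801/2354352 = 26.70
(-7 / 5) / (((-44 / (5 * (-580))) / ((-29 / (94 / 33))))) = 88305 / 94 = 939.41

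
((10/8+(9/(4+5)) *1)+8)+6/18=127/12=10.58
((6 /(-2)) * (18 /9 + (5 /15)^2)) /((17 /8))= -152 /51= -2.98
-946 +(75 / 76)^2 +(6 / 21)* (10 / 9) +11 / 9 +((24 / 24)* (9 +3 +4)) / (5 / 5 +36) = -12697143629 / 13463856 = -943.05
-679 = -679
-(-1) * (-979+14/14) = -978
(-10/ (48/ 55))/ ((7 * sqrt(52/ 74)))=-275 * sqrt(962)/ 4368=-1.95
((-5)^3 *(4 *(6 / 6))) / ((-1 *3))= 500 / 3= 166.67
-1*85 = -85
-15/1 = -15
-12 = -12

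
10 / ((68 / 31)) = 155 / 34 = 4.56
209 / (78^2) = 209 / 6084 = 0.03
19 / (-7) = -19 / 7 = -2.71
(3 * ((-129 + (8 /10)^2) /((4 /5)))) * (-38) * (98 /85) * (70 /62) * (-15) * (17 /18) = -20913053 /62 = -337307.31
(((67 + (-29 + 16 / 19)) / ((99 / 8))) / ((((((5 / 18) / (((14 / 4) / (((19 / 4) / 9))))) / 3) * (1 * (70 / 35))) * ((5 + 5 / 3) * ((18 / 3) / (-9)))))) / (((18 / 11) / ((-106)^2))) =-1567219752 / 9025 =-173653.16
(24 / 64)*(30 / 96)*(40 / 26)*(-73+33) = -375 / 52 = -7.21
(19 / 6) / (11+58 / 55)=1045 / 3978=0.26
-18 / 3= -6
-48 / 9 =-16 / 3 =-5.33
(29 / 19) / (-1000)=-29 / 19000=-0.00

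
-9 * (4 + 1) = -45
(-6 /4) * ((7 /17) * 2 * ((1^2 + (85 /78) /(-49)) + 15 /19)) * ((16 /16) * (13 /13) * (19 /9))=-7549 /1638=-4.61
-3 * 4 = -12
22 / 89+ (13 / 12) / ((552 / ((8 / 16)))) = 292613 / 1179072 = 0.25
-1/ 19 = -0.05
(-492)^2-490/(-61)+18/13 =191964220/793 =242073.42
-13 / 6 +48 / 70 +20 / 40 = -103 / 105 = -0.98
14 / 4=7 / 2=3.50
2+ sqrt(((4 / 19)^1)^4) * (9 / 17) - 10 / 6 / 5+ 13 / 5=394928 / 92055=4.29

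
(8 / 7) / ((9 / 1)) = 8 / 63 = 0.13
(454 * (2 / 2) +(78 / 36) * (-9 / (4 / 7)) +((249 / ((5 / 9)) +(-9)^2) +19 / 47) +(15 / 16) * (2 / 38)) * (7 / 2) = 474840261 / 142880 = 3323.35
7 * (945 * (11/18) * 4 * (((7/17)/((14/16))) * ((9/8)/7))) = 20790/17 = 1222.94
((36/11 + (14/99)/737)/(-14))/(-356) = 119401/181823796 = 0.00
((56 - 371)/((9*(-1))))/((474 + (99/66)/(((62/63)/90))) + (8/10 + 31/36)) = 195300/3419639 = 0.06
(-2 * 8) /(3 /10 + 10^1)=-160 /103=-1.55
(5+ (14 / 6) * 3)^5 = 248832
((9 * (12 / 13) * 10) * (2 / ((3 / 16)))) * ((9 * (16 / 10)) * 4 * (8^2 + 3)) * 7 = 23938914.46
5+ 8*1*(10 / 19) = 175 / 19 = 9.21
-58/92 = -29/46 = -0.63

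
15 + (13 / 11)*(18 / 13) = 183 / 11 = 16.64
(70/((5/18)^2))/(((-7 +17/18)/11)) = -1647.94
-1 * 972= -972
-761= -761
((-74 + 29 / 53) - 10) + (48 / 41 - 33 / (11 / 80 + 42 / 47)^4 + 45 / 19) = -1017767945073271416836 / 9328171698397482967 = -109.11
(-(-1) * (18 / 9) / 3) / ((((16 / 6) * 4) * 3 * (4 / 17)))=17 / 192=0.09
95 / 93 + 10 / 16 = 1225 / 744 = 1.65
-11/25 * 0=0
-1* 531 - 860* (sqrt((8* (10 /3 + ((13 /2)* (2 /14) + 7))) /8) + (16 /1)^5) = -901775891 - 430* sqrt(19866) /21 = -901778777.05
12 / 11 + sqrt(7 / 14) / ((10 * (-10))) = 12 / 11 - sqrt(2) / 200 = 1.08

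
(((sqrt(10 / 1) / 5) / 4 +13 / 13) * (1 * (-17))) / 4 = -17 / 4 - 17 * sqrt(10) / 80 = -4.92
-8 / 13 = -0.62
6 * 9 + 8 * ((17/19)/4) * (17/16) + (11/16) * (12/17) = 145703/2584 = 56.39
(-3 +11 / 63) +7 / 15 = -743 / 315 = -2.36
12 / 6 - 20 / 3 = -14 / 3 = -4.67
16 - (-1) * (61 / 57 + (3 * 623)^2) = 199111150 / 57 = 3493178.07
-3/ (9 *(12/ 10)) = -5/ 18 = -0.28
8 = 8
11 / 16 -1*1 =-5 / 16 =-0.31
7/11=0.64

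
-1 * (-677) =677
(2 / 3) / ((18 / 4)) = 4 / 27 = 0.15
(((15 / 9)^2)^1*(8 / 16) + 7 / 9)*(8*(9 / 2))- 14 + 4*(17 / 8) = 145 / 2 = 72.50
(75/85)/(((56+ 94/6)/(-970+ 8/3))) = -8706/731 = -11.91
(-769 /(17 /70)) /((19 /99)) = -5329170 /323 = -16498.98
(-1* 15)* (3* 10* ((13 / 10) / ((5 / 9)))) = -1053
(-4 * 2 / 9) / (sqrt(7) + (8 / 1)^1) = -0.08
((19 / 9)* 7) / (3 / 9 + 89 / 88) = 11704 / 1065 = 10.99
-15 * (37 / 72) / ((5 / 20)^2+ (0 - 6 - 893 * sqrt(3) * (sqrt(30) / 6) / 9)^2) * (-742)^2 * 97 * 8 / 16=-8521456091090212620 / 1014510741534769+ 205816523787745920 * sqrt(10) / 1014510741534769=-7758.03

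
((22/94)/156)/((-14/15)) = -55/34216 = -0.00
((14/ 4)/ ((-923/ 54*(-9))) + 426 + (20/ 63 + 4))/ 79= 25023853/ 4593771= 5.45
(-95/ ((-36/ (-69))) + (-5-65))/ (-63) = 3025/ 756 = 4.00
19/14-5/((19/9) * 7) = 271/266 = 1.02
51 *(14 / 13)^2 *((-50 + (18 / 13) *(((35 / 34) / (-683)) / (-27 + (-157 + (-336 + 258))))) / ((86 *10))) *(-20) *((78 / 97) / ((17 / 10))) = 34880506655400 / 1072180279859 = 32.53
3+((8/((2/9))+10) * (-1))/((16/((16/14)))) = -2/7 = -0.29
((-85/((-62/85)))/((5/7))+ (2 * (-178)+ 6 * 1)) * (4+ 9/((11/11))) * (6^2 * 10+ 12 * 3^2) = -35241570/31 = -1136824.84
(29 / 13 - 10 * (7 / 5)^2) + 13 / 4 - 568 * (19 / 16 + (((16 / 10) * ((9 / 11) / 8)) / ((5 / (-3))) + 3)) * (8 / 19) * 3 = -42157793 / 14300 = -2948.10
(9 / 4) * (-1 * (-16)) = 36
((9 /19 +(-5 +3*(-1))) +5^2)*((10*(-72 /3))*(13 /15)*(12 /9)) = -276224 /57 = -4846.04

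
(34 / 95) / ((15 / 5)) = 34 / 285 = 0.12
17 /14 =1.21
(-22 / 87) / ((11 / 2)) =-4 / 87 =-0.05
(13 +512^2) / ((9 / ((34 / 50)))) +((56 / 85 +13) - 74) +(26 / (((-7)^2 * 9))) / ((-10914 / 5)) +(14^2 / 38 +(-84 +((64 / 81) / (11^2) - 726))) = 7860028769864059 / 414947142225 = 18942.24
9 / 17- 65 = -1096 / 17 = -64.47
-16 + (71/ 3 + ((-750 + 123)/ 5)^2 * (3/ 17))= 3547936/ 1275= 2782.69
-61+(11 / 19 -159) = -4169 / 19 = -219.42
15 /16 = 0.94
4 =4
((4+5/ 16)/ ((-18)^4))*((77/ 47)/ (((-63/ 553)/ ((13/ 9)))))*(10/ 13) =-699545/ 1065716352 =-0.00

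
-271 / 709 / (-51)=271 / 36159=0.01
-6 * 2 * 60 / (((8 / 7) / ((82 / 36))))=-1435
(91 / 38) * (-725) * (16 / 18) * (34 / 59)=-8972600 / 10089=-889.34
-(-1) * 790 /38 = 395 /19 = 20.79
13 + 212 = 225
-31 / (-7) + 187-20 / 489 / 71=46523320 / 243033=191.43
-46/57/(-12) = 23/342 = 0.07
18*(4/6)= 12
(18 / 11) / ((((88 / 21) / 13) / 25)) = 61425 / 484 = 126.91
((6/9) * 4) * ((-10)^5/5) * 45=-2400000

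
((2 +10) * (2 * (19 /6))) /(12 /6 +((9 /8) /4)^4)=79691776 /2103713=37.88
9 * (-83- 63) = -1314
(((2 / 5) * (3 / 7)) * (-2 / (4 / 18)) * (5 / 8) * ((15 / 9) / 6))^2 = 225 / 3136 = 0.07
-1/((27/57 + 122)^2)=-361/5414929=-0.00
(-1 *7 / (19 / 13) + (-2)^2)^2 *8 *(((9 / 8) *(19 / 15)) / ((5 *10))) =27 / 190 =0.14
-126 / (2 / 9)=-567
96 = 96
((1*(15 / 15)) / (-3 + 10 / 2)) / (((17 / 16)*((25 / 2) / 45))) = 144 / 85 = 1.69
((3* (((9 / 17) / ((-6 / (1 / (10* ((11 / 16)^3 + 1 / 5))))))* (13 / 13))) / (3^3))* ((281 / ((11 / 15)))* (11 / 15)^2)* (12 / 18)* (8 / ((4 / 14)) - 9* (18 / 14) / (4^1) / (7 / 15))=-6762415616 / 1209003705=-5.59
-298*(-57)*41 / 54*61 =7080331 / 9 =786703.44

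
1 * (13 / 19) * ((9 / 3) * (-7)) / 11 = -273 / 209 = -1.31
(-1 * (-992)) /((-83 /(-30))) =29760 /83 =358.55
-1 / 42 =-0.02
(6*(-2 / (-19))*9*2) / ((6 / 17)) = 612 / 19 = 32.21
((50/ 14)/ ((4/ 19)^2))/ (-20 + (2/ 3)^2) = -81225/ 19712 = -4.12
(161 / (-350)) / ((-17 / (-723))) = -16629 / 850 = -19.56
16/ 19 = 0.84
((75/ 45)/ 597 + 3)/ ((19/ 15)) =26890/ 11343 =2.37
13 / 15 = 0.87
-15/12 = -5/4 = -1.25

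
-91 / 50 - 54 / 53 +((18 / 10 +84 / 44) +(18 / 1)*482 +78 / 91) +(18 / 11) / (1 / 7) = 1773027569 / 204050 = 8689.18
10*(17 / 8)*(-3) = -255 / 4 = -63.75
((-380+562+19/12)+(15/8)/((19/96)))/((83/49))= 2156833/18924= 113.97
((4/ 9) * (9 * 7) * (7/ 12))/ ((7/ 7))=49/ 3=16.33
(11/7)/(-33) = -1/21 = -0.05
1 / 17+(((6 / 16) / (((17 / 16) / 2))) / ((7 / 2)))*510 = 12247 / 119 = 102.92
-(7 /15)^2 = -0.22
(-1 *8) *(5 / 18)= -20 / 9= -2.22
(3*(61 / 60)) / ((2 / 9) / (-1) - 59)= -549 / 10660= -0.05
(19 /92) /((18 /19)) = 361 /1656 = 0.22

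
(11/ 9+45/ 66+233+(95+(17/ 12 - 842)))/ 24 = -202229/ 9504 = -21.28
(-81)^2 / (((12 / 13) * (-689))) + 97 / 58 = -53141 / 6148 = -8.64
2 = 2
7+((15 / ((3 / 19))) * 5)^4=50906640632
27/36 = 3/4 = 0.75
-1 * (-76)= 76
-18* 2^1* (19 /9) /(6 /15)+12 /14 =-1324 /7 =-189.14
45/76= 0.59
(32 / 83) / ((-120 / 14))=-56 / 1245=-0.04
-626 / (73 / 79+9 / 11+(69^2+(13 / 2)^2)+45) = -2175976 / 16858573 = -0.13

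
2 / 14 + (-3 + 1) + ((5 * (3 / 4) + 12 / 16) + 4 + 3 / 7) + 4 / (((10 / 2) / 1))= 551 / 70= 7.87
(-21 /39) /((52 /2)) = -7 /338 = -0.02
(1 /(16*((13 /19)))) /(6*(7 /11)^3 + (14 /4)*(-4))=-25289 /3447808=-0.01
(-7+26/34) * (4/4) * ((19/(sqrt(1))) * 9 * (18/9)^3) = -145008/17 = -8529.88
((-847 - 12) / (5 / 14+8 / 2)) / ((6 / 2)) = -12026 / 183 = -65.72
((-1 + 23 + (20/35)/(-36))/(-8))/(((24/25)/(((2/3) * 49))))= -242375/2592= -93.51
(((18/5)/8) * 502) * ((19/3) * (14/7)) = 14307/5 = 2861.40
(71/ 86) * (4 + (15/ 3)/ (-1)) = -71/ 86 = -0.83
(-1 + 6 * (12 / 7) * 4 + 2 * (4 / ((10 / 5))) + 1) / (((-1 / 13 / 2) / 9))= -73944 / 7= -10563.43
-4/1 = -4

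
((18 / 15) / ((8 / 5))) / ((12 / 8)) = 1 / 2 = 0.50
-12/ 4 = -3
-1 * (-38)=38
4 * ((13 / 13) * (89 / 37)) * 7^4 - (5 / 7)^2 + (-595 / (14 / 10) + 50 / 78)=1603397491 / 70707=22676.64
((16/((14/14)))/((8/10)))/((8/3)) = 15/2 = 7.50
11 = 11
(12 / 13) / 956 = 3 / 3107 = 0.00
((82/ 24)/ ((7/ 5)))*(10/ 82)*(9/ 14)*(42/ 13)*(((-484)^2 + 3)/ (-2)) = -72401.48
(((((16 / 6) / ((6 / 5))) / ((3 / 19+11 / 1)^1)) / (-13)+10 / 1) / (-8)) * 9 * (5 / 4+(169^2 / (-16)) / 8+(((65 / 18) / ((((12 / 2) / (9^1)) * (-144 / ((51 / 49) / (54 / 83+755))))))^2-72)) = 8145305958539623475283755 / 2467439690324181221376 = 3301.12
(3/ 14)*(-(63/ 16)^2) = -1701/ 512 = -3.32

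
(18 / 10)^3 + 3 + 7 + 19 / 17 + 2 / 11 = 400448 / 23375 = 17.13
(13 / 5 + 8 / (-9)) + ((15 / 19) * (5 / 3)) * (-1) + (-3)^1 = -2227 / 855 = -2.60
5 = 5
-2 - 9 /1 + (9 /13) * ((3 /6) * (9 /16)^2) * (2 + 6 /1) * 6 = -2389 /416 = -5.74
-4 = -4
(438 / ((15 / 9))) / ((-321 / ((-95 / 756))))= 0.10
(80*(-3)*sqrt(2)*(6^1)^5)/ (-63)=207360*sqrt(2)/ 7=41893.05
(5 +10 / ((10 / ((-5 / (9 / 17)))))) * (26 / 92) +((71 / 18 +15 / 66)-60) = -43327 / 759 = -57.08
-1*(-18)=18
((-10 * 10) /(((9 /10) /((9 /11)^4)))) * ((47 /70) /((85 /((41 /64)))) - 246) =341444912085 /27876464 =12248.50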